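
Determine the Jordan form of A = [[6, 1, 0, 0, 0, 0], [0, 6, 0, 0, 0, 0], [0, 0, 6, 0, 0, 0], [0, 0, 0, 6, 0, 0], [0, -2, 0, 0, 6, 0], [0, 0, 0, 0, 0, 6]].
The characteristic polynomial is det(xI - A) = (x - 6)^6, so the eigenvalues are 6 (algebraic multiplicity 6).

For λ = 6: rank(A - 6I) = 1, rank((A - 6I)^2) = 0. The eigenspace has dimension 6 - 1 = 5, so there are 5 Jordan blocks; the rank sequence gives block sizes [2, 1, 1, 1, 1].

Assembling the blocks gives the Jordan form J above.

J = [[6, 1, 0, 0, 0, 0], [0, 6, 0, 0, 0, 0], [0, 0, 6, 0, 0, 0], [0, 0, 0, 6, 0, 0], [0, 0, 0, 0, 6, 0], [0, 0, 0, 0, 0, 6]]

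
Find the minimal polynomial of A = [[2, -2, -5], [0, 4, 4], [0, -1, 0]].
m_A(x) = (x - 2)^3

The characteristic polynomial factors as (x - 2)^3. The minimal polynomial is ∏(x - λ)^{k_λ} where k_λ is the size of the largest Jordan block at λ.

For λ = 2: rank(A - 2I) = 2, and the largest Jordan block has size 3 (the smallest k with rank((A - 2I)^k) = rank((A - 2I)^(k+1))).

So m_A(x) = (x - 2)^3.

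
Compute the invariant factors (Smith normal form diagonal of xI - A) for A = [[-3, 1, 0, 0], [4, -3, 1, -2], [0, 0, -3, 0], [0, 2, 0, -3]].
The Jordan structure of A has elementary divisors (x + 3)^3, (x + 3). Arranging the block sizes at each eigenvalue in decreasing order and taking row products gives the invariant factors.

Invariant factors (smallest first, each dividing the next): x + 3, (x + 3)^3.

Check: the last factor (x + 3)^3 is the minimal polynomial, and the product (x + 3)^4 is the characteristic polynomial.

x + 3, (x + 3)^3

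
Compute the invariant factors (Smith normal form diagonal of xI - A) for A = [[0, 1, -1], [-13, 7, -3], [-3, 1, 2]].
The Jordan structure of A has elementary divisors (x - 3)^3. Arranging the block sizes at each eigenvalue in decreasing order and taking row products gives the invariant factors.

Invariant factors (smallest first, each dividing the next): (x - 3)^3.

Check: the last factor (x - 3)^3 is the minimal polynomial, and the product (x - 3)^3 is the characteristic polynomial.

(x - 3)^3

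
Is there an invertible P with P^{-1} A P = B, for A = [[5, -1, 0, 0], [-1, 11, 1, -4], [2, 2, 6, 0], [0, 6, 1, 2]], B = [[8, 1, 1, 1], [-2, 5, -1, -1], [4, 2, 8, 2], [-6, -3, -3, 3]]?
Both have characteristic polynomial (x - 6)^4, but the minimal polynomial of A is (x - 6)^3 while the minimal polynomial of B is (x - 6)^2. The minimal polynomial is a similarity invariant, so A and B are not similar.

No.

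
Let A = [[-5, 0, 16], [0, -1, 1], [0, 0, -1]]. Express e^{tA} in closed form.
A has Jordan form J = [[-5, 0, 0], [0, -1, 1], [0, 0, -1]] with A = PJP^{-1}, so e^{tA} = P e^{tJ} P^{-1}.

For a Jordan block J_k(λ), e^{tJ_k(λ)} = e^{λt} · (I + tN + t^2 N^2/2! + ... + t^{k-1} N^{k-1}/(k-1)!) where N is the nilpotent superdiagonal part.

Assembling the blocks and conjugating back gives the entries of e^{tA} as shown above.

e^{tA} = [[e^{-5*t}, 0, 4*e^{-t} - 4*e^{-5*t}], [0, e^{-t}, t*e^{-t}], [0, 0, e^{-t}]]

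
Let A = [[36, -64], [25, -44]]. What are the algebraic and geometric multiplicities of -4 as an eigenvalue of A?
algebraic multiplicity 2, geometric multiplicity 1

The characteristic polynomial is (x + 4)^2, so the factor x + 4 appears with exponent 2: the algebraic multiplicity is 2.

rank(A + 4I) = 1, so the eigenspace has dimension 2 - 1 = 1: the geometric multiplicity is 1.

Since 1 < 2, A is not diagonalizable.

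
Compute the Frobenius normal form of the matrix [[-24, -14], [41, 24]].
R = [[0, 2], [1, 0]]

The invariant factors of A (the non-unit diagonal entries of the Smith normal form of xI - A over ℚ[x]) are x^2 - 2, each dividing the next. The characteristic polynomial is their product, x^2 - 2.

The rational canonical form is the block-diagonal matrix of companion matrices C(f_i):
R = [[0, 2], [1, 0]].

Note the characteristic polynomial does not split into linear factors over ℚ, so A has no Jordan form over ℚ; the rational canonical form exists over any field.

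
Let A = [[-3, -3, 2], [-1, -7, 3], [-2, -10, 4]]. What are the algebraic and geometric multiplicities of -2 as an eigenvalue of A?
algebraic multiplicity 3, geometric multiplicity 1

The characteristic polynomial is (x + 2)^3, so the factor x + 2 appears with exponent 3: the algebraic multiplicity is 3.

rank(A + 2I) = 2, so the eigenspace has dimension 3 - 2 = 1: the geometric multiplicity is 1.

Since 1 < 3, A is not diagonalizable.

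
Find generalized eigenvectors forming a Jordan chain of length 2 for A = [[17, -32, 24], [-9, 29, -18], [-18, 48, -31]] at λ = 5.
v_1 = [[1, 1, 1]]^T, v_2 = [[4, -3, -6]]^T

We seek v_1 ∈ ker((A - 5I)^2) \ ker(A - 5I), then set v_{i+1} = (A - 5I) v_i.

One such chain is v_1 = [[1, 1, 1]]^T, v_2 = [[4, -3, -6]]^T. Check: (A - 5I) v_2 = [[0, 0, 0]]^T = 0.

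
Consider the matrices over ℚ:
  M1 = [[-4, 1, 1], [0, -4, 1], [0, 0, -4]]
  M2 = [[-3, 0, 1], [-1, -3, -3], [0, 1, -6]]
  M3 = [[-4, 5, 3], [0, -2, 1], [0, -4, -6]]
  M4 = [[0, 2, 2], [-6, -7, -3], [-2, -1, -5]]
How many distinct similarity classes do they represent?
Characteristic polynomials: χ_{M1} = (x + 4)^3, χ_{M2} = (x + 4)^3, χ_{M3} = (x + 4)^3, χ_{M4} = (x + 4)^3.

{M1, M2, M3}: invariant factors (x + 4)^3.

{M4}: invariant factors x + 4, (x + 4)^2.

Matrices are similar if and only if their invariant-factor lists agree; the partition into similarity classes is {M1, M2, M3}, {M4}.

2 classes: {M1, M2, M3}, {M4}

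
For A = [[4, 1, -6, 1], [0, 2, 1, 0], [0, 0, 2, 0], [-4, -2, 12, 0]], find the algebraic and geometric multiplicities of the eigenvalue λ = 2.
algebraic multiplicity 4, geometric multiplicity 2

The characteristic polynomial is (x - 2)^4, so the factor x - 2 appears with exponent 4: the algebraic multiplicity is 4.

rank(A - 2I) = 2, so the eigenspace has dimension 4 - 2 = 2: the geometric multiplicity is 2.

Since 2 < 4, A is not diagonalizable.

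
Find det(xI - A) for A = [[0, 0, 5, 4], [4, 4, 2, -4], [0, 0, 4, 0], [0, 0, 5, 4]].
χ_A(x) = x(x - 4)^3

xI - A = [[x, 0, -5, -4], [-4, x - 4, -2, 4], [0, 0, x - 4, 0], [0, 0, -5, x - 4]].

Expanding det(xI - A) along the first row:
det(xI - A) = + (x)·det([[x - 4, -2, 4], [0, x - 4, 0], [0, -5, x - 4]]) - (0)·det([[-4, -2, 4], [0, x - 4, 0], [0, -5, x - 4]]) + (-5)·det([[-4, x - 4, 4], [0, 0, 0], [0, 0, x - 4]]) - (-4)·det([[-4, x - 4, -2], [0, 0, x - 4], [0, 0, -5]]).

Evaluating gives χ_A(x) = x^4 - 12x^3 + 48x^2 - 64x = x(x - 4)^3.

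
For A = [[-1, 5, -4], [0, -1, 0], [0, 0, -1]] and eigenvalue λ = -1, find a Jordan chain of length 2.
We seek v_1 ∈ ker((A + I)^2) \ ker(A + I), then set v_{i+1} = (A + I) v_i.

One such chain is v_1 = [[2, 9, 11]]^T, v_2 = [[1, 0, 0]]^T. Check: (A + I) v_2 = [[0, 0, 0]]^T = 0.

v_1 = [[2, 9, 11]]^T, v_2 = [[1, 0, 0]]^T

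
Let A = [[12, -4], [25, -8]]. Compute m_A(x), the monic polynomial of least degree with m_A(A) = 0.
The characteristic polynomial factors as (x - 2)^2. The minimal polynomial is ∏(x - λ)^{k_λ} where k_λ is the size of the largest Jordan block at λ.

For λ = 2: rank(A - 2I) = 1, and the largest Jordan block has size 2 (the smallest k with rank((A - 2I)^k) = rank((A - 2I)^(k+1))).

So m_A(x) = (x - 2)^2.

m_A(x) = (x - 2)^2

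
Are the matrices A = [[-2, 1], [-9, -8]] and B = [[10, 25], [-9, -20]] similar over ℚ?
Two matrices over a field are similar if and only if they have the same invariant factors.

Both A and B have characteristic polynomial (x + 5)^2 and minimal polynomial (x + 5)^2. Computing further, both have invariant factors (x + 5)^2. Hence A and B are similar.

Yes.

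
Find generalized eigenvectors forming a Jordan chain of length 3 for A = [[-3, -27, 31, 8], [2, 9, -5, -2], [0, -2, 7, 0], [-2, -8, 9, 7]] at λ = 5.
v_1 = [[2, 1, 1, 1]]^T, v_2 = [[-4, 1, 0, -1]]^T, v_3 = [[-3, -2, -2, -2]]^T

We seek v_1 ∈ ker((A - 5I)^3) \ ker((A - 5I)^2), then set v_{i+1} = (A - 5I) v_i.

One such chain is v_1 = [[2, 1, 1, 1]]^T, v_2 = [[-4, 1, 0, -1]]^T, v_3 = [[-3, -2, -2, -2]]^T. Check: (A - 5I) v_3 = [[0, 0, 0, 0]]^T = 0.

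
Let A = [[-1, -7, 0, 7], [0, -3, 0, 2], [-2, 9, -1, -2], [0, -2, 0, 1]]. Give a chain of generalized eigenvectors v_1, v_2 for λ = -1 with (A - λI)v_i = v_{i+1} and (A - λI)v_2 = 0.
We seek v_1 ∈ ker((A + I)^2) \ ker(A + I), then set v_{i+1} = (A + I) v_i.

One such chain is v_1 = [[3, 1, 0, 1]]^T, v_2 = [[0, 0, 1, 0]]^T. Check: (A + I) v_2 = [[0, 0, 0, 0]]^T = 0.

v_1 = [[3, 1, 0, 1]]^T, v_2 = [[0, 0, 1, 0]]^T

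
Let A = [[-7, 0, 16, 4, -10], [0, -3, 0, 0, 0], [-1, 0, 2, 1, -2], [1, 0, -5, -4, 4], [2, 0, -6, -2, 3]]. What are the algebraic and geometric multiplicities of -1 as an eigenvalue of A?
The characteristic polynomial is (x + 1)^3(x + 3)^2, so the factor x + 1 appears with exponent 3: the algebraic multiplicity is 3.

rank(A + I) = 3, so the eigenspace has dimension 5 - 3 = 2: the geometric multiplicity is 2.

Since 2 < 3, A is not diagonalizable.

algebraic multiplicity 3, geometric multiplicity 2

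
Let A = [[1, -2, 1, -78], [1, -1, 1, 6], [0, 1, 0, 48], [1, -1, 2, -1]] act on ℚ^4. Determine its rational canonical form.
The invariant factors of A (the non-unit diagonal entries of the Smith normal form of xI - A over ℚ[x]) are (x - 2)(x + 3)(x^2 - 6), each dividing the next. The characteristic polynomial is their product, (x - 2)(x + 3)(x^2 - 6).

The rational canonical form is the block-diagonal matrix of companion matrices C(f_i):
R = [[0, 0, 0, -36], [1, 0, 0, 6], [0, 1, 0, 12], [0, 0, 1, -1]].

Note the characteristic polynomial does not split into linear factors over ℚ, so A has no Jordan form over ℚ; the rational canonical form exists over any field.

R = [[0, 0, 0, -36], [1, 0, 0, 6], [0, 1, 0, 12], [0, 0, 1, -1]]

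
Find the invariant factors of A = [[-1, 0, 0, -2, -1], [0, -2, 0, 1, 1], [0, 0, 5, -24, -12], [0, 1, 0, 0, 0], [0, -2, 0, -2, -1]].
The Jordan structure of A has elementary divisors (x + 1)^3, (x + 1), (x - 5). Arranging the block sizes at each eigenvalue in decreasing order and taking row products gives the invariant factors.

Invariant factors (smallest first, each dividing the next): x + 1, (x - 5)(x + 1)^3.

Check: the last factor (x - 5)(x + 1)^3 is the minimal polynomial, and the product (x - 5)(x + 1)^4 is the characteristic polynomial.

x + 1, (x - 5)(x + 1)^3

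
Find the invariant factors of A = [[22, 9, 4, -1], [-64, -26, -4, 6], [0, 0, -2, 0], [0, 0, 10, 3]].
x + 2, (x - 3)(x + 2)^2

The Jordan structure of A has elementary divisors (x + 2)^2, (x + 2), (x - 3). Arranging the block sizes at each eigenvalue in decreasing order and taking row products gives the invariant factors.

Invariant factors (smallest first, each dividing the next): x + 2, (x - 3)(x + 2)^2.

Check: the last factor (x - 3)(x + 2)^2 is the minimal polynomial, and the product (x - 3)(x + 2)^3 is the characteristic polynomial.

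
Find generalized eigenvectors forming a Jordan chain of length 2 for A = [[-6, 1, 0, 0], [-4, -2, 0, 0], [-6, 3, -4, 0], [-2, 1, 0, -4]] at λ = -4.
We seek v_1 ∈ ker((A + 4I)^2) \ ker(A + 4I), then set v_{i+1} = (A + 4I) v_i.

One such chain is v_1 = [[0, 1, 0, -1]]^T, v_2 = [[1, 2, 3, 1]]^T. Check: (A + 4I) v_2 = [[0, 0, 0, 0]]^T = 0.

v_1 = [[0, 1, 0, -1]]^T, v_2 = [[1, 2, 3, 1]]^T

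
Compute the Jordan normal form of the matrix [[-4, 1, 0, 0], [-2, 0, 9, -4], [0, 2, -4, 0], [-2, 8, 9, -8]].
The characteristic polynomial is det(xI - A) = (x + 4)^4, so the eigenvalues are -4 (algebraic multiplicity 4).

For λ = -4: rank(A + 4I) = 2, rank((A + 4I)^2) = 1, rank((A + 4I)^3) = 0. The eigenspace has dimension 4 - 2 = 2, so there are 2 Jordan blocks; the rank sequence gives block sizes [3, 1].

Assembling the blocks gives the Jordan form J above.

J = [[-4, 1, 0, 0], [0, -4, 1, 0], [0, 0, -4, 0], [0, 0, 0, -4]]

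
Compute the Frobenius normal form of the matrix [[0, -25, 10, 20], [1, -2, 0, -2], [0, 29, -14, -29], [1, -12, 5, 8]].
The invariant factors of A (the non-unit diagonal entries of the Smith normal form of xI - A over ℚ[x]) are x^2 + 4x + 5, x^2 + 4x + 5, each dividing the next. The characteristic polynomial is their product, (x^2 + 4x + 5)^2.

The rational canonical form is the block-diagonal matrix of companion matrices C(f_i):
R = [[0, -5, 0, 0], [1, -4, 0, 0], [0, 0, 0, -5], [0, 0, 1, -4]].

Note the characteristic polynomial does not split into linear factors over ℚ, so A has no Jordan form over ℚ; the rational canonical form exists over any field.

R = [[0, -5, 0, 0], [1, -4, 0, 0], [0, 0, 0, -5], [0, 0, 1, -4]]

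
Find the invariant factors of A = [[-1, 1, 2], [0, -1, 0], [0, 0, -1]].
x + 1, (x + 1)^2

The Jordan structure of A has elementary divisors (x + 1)^2, (x + 1). Arranging the block sizes at each eigenvalue in decreasing order and taking row products gives the invariant factors.

Invariant factors (smallest first, each dividing the next): x + 1, (x + 1)^2.

Check: the last factor (x + 1)^2 is the minimal polynomial, and the product (x + 1)^3 is the characteristic polynomial.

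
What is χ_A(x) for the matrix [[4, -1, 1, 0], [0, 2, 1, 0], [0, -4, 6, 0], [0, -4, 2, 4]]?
xI - A = [[x - 4, 1, -1, 0], [0, x - 2, -1, 0], [0, 4, x - 6, 0], [0, 4, -2, x - 4]].

Expanding det(xI - A) along the first row:
det(xI - A) = + (x - 4)·det([[x - 2, -1, 0], [4, x - 6, 0], [4, -2, x - 4]]) - (1)·det([[0, -1, 0], [0, x - 6, 0], [0, -2, x - 4]]) + (-1)·det([[0, x - 2, 0], [0, 4, 0], [0, 4, x - 4]]) - (0)·det([[0, x - 2, -1], [0, 4, x - 6], [0, 4, -2]]).

Evaluating gives χ_A(x) = x^4 - 16x^3 + 96x^2 - 256x + 256 = (x - 4)^4.

χ_A(x) = (x - 4)^4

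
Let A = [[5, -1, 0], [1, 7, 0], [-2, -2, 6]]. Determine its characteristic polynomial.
χ_A(x) = (x - 6)^3

xI - A = [[x - 5, 1, 0], [-1, x - 7, 0], [2, 2, x - 6]].

Expanding det(xI - A) along the first row:
det(xI - A) = + (x - 5)·det([[x - 7, 0], [2, x - 6]]) - (1)·det([[-1, 0], [2, x - 6]]) + (0)·det([[-1, x - 7], [2, 2]]).

Evaluating gives χ_A(x) = x^3 - 18x^2 + 108x - 216 = (x - 6)^3.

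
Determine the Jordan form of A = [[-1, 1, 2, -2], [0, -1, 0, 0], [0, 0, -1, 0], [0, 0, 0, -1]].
The characteristic polynomial is det(xI - A) = (x + 1)^4, so the eigenvalues are -1 (algebraic multiplicity 4).

For λ = -1: rank(A + I) = 1, rank((A + I)^2) = 0. The eigenspace has dimension 4 - 1 = 3, so there are 3 Jordan blocks; the rank sequence gives block sizes [2, 1, 1].

Assembling the blocks gives the Jordan form J above.

J = [[-1, 1, 0, 0], [0, -1, 0, 0], [0, 0, -1, 0], [0, 0, 0, -1]]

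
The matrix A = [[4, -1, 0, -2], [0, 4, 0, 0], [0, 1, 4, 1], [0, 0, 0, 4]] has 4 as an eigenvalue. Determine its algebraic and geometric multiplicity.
algebraic multiplicity 4, geometric multiplicity 2

The characteristic polynomial is (x - 4)^4, so the factor x - 4 appears with exponent 4: the algebraic multiplicity is 4.

rank(A - 4I) = 2, so the eigenspace has dimension 4 - 2 = 2: the geometric multiplicity is 2.

Since 2 < 4, A is not diagonalizable.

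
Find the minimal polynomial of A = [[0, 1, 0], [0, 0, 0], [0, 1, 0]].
m_A(x) = x^2

The characteristic polynomial factors as x^3. The minimal polynomial is ∏(x - λ)^{k_λ} where k_λ is the size of the largest Jordan block at λ.

For λ = 0: rank(A) = 1, and the largest Jordan block has size 2 (the smallest k with rank(A^k) = rank(A^(k+1))).

So m_A(x) = x^2.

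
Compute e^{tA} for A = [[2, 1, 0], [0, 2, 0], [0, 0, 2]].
A has Jordan form J = [[2, 1, 0], [0, 2, 0], [0, 0, 2]] with A = PJP^{-1}, so e^{tA} = P e^{tJ} P^{-1}.

For a Jordan block J_k(λ), e^{tJ_k(λ)} = e^{λt} · (I + tN + t^2 N^2/2! + ... + t^{k-1} N^{k-1}/(k-1)!) where N is the nilpotent superdiagonal part.

Assembling the blocks and conjugating back gives the entries of e^{tA} as shown above.

e^{tA} = [[e^{2*t}, t*e^{2*t}, 0], [0, e^{2*t}, 0], [0, 0, e^{2*t}]]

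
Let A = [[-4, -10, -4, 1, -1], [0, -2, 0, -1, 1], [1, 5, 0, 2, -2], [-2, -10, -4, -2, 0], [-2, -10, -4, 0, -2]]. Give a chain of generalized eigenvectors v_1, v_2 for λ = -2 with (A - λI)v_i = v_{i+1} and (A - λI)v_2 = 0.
We seek v_1 ∈ ker((A + 2I)^2) \ ker(A + 2I), then set v_{i+1} = (A + 2I) v_i.

One such chain is v_1 = [[2, -1, 2, 1, 1]]^T, v_2 = [[-2, 0, 1, -2, -2]]^T. Check: (A + 2I) v_2 = [[0, 0, 0, 0, 0]]^T = 0.

v_1 = [[2, -1, 2, 1, 1]]^T, v_2 = [[-2, 0, 1, -2, -2]]^T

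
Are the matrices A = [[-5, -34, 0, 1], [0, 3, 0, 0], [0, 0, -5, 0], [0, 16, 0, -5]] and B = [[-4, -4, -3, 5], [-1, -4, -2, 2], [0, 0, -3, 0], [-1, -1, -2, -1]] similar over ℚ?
χ_A(x) = (x - 3)(x + 5)^3 but χ_B(x) = (x + 3)^4. The characteristic polynomial is a similarity invariant, so A and B are not similar.

No.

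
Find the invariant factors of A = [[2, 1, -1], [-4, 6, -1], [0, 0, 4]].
(x - 4)^3

The Jordan structure of A has elementary divisors (x - 4)^3. Arranging the block sizes at each eigenvalue in decreasing order and taking row products gives the invariant factors.

Invariant factors (smallest first, each dividing the next): (x - 4)^3.

Check: the last factor (x - 4)^3 is the minimal polynomial, and the product (x - 4)^3 is the characteristic polynomial.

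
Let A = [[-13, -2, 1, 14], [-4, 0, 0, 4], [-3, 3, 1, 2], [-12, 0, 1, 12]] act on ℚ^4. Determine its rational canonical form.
R = [[0, 0, 0, -4], [1, 0, 0, 0], [0, 1, 0, -4], [0, 0, 1, 0]]

The invariant factors of A (the non-unit diagonal entries of the Smith normal form of xI - A over ℚ[x]) are (x^2 + 2)^2, each dividing the next. The characteristic polynomial is their product, (x^2 + 2)^2.

The rational canonical form is the block-diagonal matrix of companion matrices C(f_i):
R = [[0, 0, 0, -4], [1, 0, 0, 0], [0, 1, 0, -4], [0, 0, 1, 0]].

Note the characteristic polynomial does not split into linear factors over ℚ, so A has no Jordan form over ℚ; the rational canonical form exists over any field.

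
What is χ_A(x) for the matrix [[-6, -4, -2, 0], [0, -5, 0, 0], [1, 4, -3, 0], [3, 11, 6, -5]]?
xI - A = [[x + 6, 4, 2, 0], [0, x + 5, 0, 0], [-1, -4, x + 3, 0], [-3, -11, -6, x + 5]].

Expanding det(xI - A) along the first row:
det(xI - A) = + (x + 6)·det([[x + 5, 0, 0], [-4, x + 3, 0], [-11, -6, x + 5]]) - (4)·det([[0, 0, 0], [-1, x + 3, 0], [-3, -6, x + 5]]) + (2)·det([[0, x + 5, 0], [-1, -4, 0], [-3, -11, x + 5]]) - (0)·det([[0, x + 5, 0], [-1, -4, x + 3], [-3, -11, -6]]).

Evaluating gives χ_A(x) = x^4 + 19x^3 + 135x^2 + 425x + 500 = (x + 4)(x + 5)^3.

χ_A(x) = (x + 4)(x + 5)^3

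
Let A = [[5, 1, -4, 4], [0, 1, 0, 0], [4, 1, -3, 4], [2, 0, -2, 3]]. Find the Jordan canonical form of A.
The characteristic polynomial is det(xI - A) = (x - 3)(x - 1)^3, so the eigenvalues are 1 (algebraic multiplicity 3), 3 (algebraic multiplicity 1).

For λ = 1: rank(A - I) = 2, rank((A - I)^2) = 1. The eigenspace has dimension 4 - 2 = 2, so there are 2 Jordan blocks; the rank sequence gives block sizes [2, 1].

For λ = 3: algebraic multiplicity 1 gives one 1×1 block.

Assembling the blocks gives the Jordan form J above.

J = [[1, 1, 0, 0], [0, 1, 0, 0], [0, 0, 1, 0], [0, 0, 0, 3]]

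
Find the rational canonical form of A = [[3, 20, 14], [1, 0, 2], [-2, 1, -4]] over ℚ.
The invariant factors of A (the non-unit diagonal entries of the Smith normal form of xI - A over ℚ[x]) are (x + 2)(x^2 - x - 4), each dividing the next. The characteristic polynomial is their product, (x + 2)(x^2 - x - 4).

The rational canonical form is the block-diagonal matrix of companion matrices C(f_i):
R = [[0, 0, 8], [1, 0, 6], [0, 1, -1]].

Note the characteristic polynomial does not split into linear factors over ℚ, so A has no Jordan form over ℚ; the rational canonical form exists over any field.

R = [[0, 0, 8], [1, 0, 6], [0, 1, -1]]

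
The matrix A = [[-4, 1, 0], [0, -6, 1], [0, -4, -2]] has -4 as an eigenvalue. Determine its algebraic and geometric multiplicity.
algebraic multiplicity 3, geometric multiplicity 1

The characteristic polynomial is (x + 4)^3, so the factor x + 4 appears with exponent 3: the algebraic multiplicity is 3.

rank(A + 4I) = 2, so the eigenspace has dimension 3 - 2 = 1: the geometric multiplicity is 1.

Since 1 < 3, A is not diagonalizable.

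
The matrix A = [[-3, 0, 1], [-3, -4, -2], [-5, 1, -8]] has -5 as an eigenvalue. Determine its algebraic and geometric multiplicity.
The characteristic polynomial is (x + 5)^3, so the factor x + 5 appears with exponent 3: the algebraic multiplicity is 3.

rank(A + 5I) = 2, so the eigenspace has dimension 3 - 2 = 1: the geometric multiplicity is 1.

Since 1 < 3, A is not diagonalizable.

algebraic multiplicity 3, geometric multiplicity 1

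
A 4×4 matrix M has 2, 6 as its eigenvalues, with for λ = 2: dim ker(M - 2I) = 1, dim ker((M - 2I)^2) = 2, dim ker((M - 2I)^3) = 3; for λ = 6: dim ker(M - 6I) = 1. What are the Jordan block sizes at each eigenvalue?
λ = 2: successive nullity increments [1, 1, 1] count blocks of size ≥ k; block sizes are [3].
λ = 6: successive nullity increments [1] count blocks of size ≥ k; block sizes are [1].

Jordan blocks: (2, 3), (6, 1)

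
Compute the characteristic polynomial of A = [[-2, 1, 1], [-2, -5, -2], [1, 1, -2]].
χ_A(x) = (x + 3)^3

xI - A = [[x + 2, -1, -1], [2, x + 5, 2], [-1, -1, x + 2]].

Expanding det(xI - A) along the first row:
det(xI - A) = + (x + 2)·det([[x + 5, 2], [-1, x + 2]]) - (-1)·det([[2, 2], [-1, x + 2]]) + (-1)·det([[2, x + 5], [-1, -1]]).

Evaluating gives χ_A(x) = x^3 + 9x^2 + 27x + 27 = (x + 3)^3.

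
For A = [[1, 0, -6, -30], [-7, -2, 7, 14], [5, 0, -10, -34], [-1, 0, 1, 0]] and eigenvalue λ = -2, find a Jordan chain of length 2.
v_1 = [[12, -14, 17, -2]]^T, v_2 = [[-6, 7, -8, 1]]^T

We seek v_1 ∈ ker((A + 2I)^2) \ ker(A + 2I), then set v_{i+1} = (A + 2I) v_i.

One such chain is v_1 = [[12, -14, 17, -2]]^T, v_2 = [[-6, 7, -8, 1]]^T. Check: (A + 2I) v_2 = [[0, 0, 0, 0]]^T = 0.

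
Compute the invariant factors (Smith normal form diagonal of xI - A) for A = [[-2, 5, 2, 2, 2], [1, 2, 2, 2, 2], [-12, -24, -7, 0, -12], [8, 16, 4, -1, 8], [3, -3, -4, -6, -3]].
The Jordan structure of A has elementary divisors (x + 3)^2, (x + 3), (x + 1), (x + 1). Arranging the block sizes at each eigenvalue in decreasing order and taking row products gives the invariant factors.

Invariant factors (smallest first, each dividing the next): (x + 1)(x + 3), (x + 1)(x + 3)^2.

Check: the last factor (x + 1)(x + 3)^2 is the minimal polynomial, and the product (x + 1)^2(x + 3)^3 is the characteristic polynomial.

(x + 1)(x + 3), (x + 1)(x + 3)^2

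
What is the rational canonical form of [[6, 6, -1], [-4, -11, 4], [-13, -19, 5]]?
R = [[0, 0, 1], [1, 0, 4], [0, 1, 0]]

The invariant factors of A (the non-unit diagonal entries of the Smith normal form of xI - A over ℚ[x]) are x^3 - 4x - 1, each dividing the next. The characteristic polynomial is their product, x^3 - 4x - 1.

The rational canonical form is the block-diagonal matrix of companion matrices C(f_i):
R = [[0, 0, 1], [1, 0, 4], [0, 1, 0]].

Note the characteristic polynomial does not split into linear factors over ℚ, so A has no Jordan form over ℚ; the rational canonical form exists over any field.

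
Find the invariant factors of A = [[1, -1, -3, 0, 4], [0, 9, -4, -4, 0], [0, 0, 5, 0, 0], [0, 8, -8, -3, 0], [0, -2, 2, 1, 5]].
The Jordan structure of A has elementary divisors (x - 1)^2, (x - 5)^2, (x - 5). Arranging the block sizes at each eigenvalue in decreasing order and taking row products gives the invariant factors.

Invariant factors (smallest first, each dividing the next): x - 5, (x - 5)^2(x - 1)^2.

Check: the last factor (x - 5)^2(x - 1)^2 is the minimal polynomial, and the product (x - 5)^3(x - 1)^2 is the characteristic polynomial.

x - 5, (x - 5)^2(x - 1)^2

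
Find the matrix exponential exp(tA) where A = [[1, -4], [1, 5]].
e^{tA} = [[(1 - 2*t)*e^{3*t}, -4*t*e^{3*t}], [t*e^{3*t}, (2*t + 1)*e^{3*t}]]

A has Jordan form J = [[3, 1], [0, 3]] with A = PJP^{-1}, so e^{tA} = P e^{tJ} P^{-1}.

For a Jordan block J_k(λ), e^{tJ_k(λ)} = e^{λt} · (I + tN + t^2 N^2/2! + ... + t^{k-1} N^{k-1}/(k-1)!) where N is the nilpotent superdiagonal part.

Assembling the blocks and conjugating back gives the entries of e^{tA} as shown above.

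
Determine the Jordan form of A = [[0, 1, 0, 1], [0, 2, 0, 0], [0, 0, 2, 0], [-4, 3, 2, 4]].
J = [[2, 1, 0, 0], [0, 2, 1, 0], [0, 0, 2, 0], [0, 0, 0, 2]]

The characteristic polynomial is det(xI - A) = (x - 2)^4, so the eigenvalues are 2 (algebraic multiplicity 4).

For λ = 2: rank(A - 2I) = 2, rank((A - 2I)^2) = 1, rank((A - 2I)^3) = 0. The eigenspace has dimension 4 - 2 = 2, so there are 2 Jordan blocks; the rank sequence gives block sizes [3, 1].

Assembling the blocks gives the Jordan form J above.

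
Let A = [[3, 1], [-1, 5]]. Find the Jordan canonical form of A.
The characteristic polynomial is det(xI - A) = (x - 4)^2, so the eigenvalues are 4 (algebraic multiplicity 2).

For λ = 4: rank(A - 4I) = 1, rank((A - 4I)^2) = 0. The eigenspace has dimension 2 - 1 = 1, so there is 1 Jordan block; the rank sequence gives block sizes [2].

Assembling the blocks gives the Jordan form J above.

J = [[4, 1], [0, 4]]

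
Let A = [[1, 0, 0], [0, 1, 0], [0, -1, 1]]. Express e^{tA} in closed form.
e^{tA} = [[e^{t}, 0, 0], [0, e^{t}, 0], [0, -t*e^{t}, e^{t}]]

A has Jordan form J = [[1, 1, 0], [0, 1, 0], [0, 0, 1]] with A = PJP^{-1}, so e^{tA} = P e^{tJ} P^{-1}.

For a Jordan block J_k(λ), e^{tJ_k(λ)} = e^{λt} · (I + tN + t^2 N^2/2! + ... + t^{k-1} N^{k-1}/(k-1)!) where N is the nilpotent superdiagonal part.

Assembling the blocks and conjugating back gives the entries of e^{tA} as shown above.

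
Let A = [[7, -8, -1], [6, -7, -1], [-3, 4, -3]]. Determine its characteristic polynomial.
χ_A(x) = (x - 1)(x + 2)^2

xI - A = [[x - 7, 8, 1], [-6, x + 7, 1], [3, -4, x + 3]].

Expanding det(xI - A) along the first row:
det(xI - A) = + (x - 7)·det([[x + 7, 1], [-4, x + 3]]) - (8)·det([[-6, 1], [3, x + 3]]) + (1)·det([[-6, x + 7], [3, -4]]).

Evaluating gives χ_A(x) = x^3 + 3x^2 - 4 = (x - 1)(x + 2)^2.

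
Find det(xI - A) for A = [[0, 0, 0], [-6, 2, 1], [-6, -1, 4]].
xI - A = [[x, 0, 0], [6, x - 2, -1], [6, 1, x - 4]].

Expanding det(xI - A) along the first row:
det(xI - A) = + (x)·det([[x - 2, -1], [1, x - 4]]) - (0)·det([[6, -1], [6, x - 4]]) + (0)·det([[6, x - 2], [6, 1]]).

Evaluating gives χ_A(x) = x^3 - 6x^2 + 9x = x(x - 3)^2.

χ_A(x) = x(x - 3)^2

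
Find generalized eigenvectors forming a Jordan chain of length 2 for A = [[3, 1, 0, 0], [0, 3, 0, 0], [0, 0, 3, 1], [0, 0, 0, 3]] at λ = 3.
v_1 = [[0, 1, 0, 0]]^T, v_2 = [[1, 0, 0, 0]]^T

We seek v_1 ∈ ker((A - 3I)^2) \ ker(A - 3I), then set v_{i+1} = (A - 3I) v_i.

One such chain is v_1 = [[0, 1, 0, 0]]^T, v_2 = [[1, 0, 0, 0]]^T. Check: (A - 3I) v_2 = [[0, 0, 0, 0]]^T = 0.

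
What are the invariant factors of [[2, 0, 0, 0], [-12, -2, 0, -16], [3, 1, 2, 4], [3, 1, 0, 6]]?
x - 2, x - 2, (x - 2)^2

The Jordan structure of A has elementary divisors (x - 2)^2, (x - 2), (x - 2). Arranging the block sizes at each eigenvalue in decreasing order and taking row products gives the invariant factors.

Invariant factors (smallest first, each dividing the next): x - 2, x - 2, (x - 2)^2.

Check: the last factor (x - 2)^2 is the minimal polynomial, and the product (x - 2)^4 is the characteristic polynomial.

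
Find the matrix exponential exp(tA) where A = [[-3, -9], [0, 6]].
A has Jordan form J = [[-3, 0], [0, 6]] with A = PJP^{-1}, so e^{tA} = P e^{tJ} P^{-1}.

For a Jordan block J_k(λ), e^{tJ_k(λ)} = e^{λt} · (I + tN + t^2 N^2/2! + ... + t^{k-1} N^{k-1}/(k-1)!) where N is the nilpotent superdiagonal part.

Assembling the blocks and conjugating back gives the entries of e^{tA} as shown above.

e^{tA} = [[e^{-3*t}, (1 - e^{9*t})*e^{-3*t}], [0, e^{6*t}]]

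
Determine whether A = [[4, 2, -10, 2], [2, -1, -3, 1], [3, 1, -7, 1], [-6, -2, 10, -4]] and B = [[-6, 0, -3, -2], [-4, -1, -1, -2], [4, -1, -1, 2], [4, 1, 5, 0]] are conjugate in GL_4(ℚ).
Yes.

Two matrices over a field are similar if and only if they have the same invariant factors.

Both A and B have characteristic polynomial (x + 2)^4 and minimal polynomial (x + 2)^3. Computing further, both have invariant factors x + 2, (x + 2)^3. Hence A and B are similar.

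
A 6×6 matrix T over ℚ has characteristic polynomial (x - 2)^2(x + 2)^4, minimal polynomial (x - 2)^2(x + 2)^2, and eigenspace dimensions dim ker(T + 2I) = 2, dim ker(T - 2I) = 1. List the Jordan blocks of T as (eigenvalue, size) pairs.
λ = -2: algebraic multiplicity 4 (exponent in χ_T), largest block size 2 (exponent in m_T), 2 blocks (geometric multiplicity). These force block sizes [2, 2].
λ = 2: algebraic multiplicity 2 (exponent in χ_T), largest block size 2 (exponent in m_T), 1 block (geometric multiplicity). This forces block sizes [2].

Jordan blocks: (-2, 2), (-2, 2), (2, 2)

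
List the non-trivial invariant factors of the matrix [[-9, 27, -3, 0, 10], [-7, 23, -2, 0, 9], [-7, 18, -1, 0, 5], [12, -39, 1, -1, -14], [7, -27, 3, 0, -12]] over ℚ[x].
x + 1, (x - 5)(x + 1)^2(x + 2)

The Jordan structure of A has elementary divisors (x + 2), (x + 1)^2, (x + 1), (x - 5). Arranging the block sizes at each eigenvalue in decreasing order and taking row products gives the invariant factors.

Invariant factors (smallest first, each dividing the next): x + 1, (x - 5)(x + 1)^2(x + 2).

Check: the last factor (x - 5)(x + 1)^2(x + 2) is the minimal polynomial, and the product (x - 5)(x + 1)^3(x + 2) is the characteristic polynomial.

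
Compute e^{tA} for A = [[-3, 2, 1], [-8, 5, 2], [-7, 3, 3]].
A has Jordan form J = [[1, 0, 0], [0, 2, 1], [0, 0, 2]] with A = PJP^{-1}, so e^{tA} = P e^{tJ} P^{-1}.

For a Jordan block J_k(λ), e^{tJ_k(λ)} = e^{λt} · (I + tN + t^2 N^2/2! + ... + t^{k-1} N^{k-1}/(k-1)!) where N is the nilpotent superdiagonal part.

Assembling the blocks and conjugating back gives the entries of e^{tA} as shown above.

e^{tA} = [[(-3*t*e^{t} - e^{t} + 2)*e^{t}, (t*e^{t} + e^{t} - 1)*e^{t}, t*e^{2*t}], [2*(-3*t*e^{t} - e^{t} + 1)*e^{t}, (2*t*e^{t} + 2*e^{t} - 1)*e^{t}, 2*t*e^{2*t}], [(-3*t*e^{t} - 4*e^{t} + 4)*e^{t}, (t*e^{t} + 2*e^{t} - 2)*e^{t}, (t + 1)*e^{2*t}]]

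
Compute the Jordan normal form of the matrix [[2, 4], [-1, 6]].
J = [[4, 1], [0, 4]]

The characteristic polynomial is det(xI - A) = (x - 4)^2, so the eigenvalues are 4 (algebraic multiplicity 2).

For λ = 4: rank(A - 4I) = 1, rank((A - 4I)^2) = 0. The eigenspace has dimension 2 - 1 = 1, so there is 1 Jordan block; the rank sequence gives block sizes [2].

Assembling the blocks gives the Jordan form J above.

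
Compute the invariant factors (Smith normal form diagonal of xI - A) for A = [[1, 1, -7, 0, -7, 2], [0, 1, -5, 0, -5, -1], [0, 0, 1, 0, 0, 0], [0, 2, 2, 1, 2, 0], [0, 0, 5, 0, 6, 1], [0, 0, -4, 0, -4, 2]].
The Jordan structure of A has elementary divisors (x - 1)^2, (x - 1), (x - 1), (x - 4)^2. Arranging the block sizes at each eigenvalue in decreasing order and taking row products gives the invariant factors.

Invariant factors (smallest first, each dividing the next): x - 1, x - 1, (x - 4)^2(x - 1)^2.

Check: the last factor (x - 4)^2(x - 1)^2 is the minimal polynomial, and the product (x - 4)^2(x - 1)^4 is the characteristic polynomial.

x - 1, x - 1, (x - 4)^2(x - 1)^2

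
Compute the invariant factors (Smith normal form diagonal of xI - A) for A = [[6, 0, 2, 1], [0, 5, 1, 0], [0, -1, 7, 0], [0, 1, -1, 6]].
x - 6, (x - 6)^3

The Jordan structure of A has elementary divisors (x - 6)^3, (x - 6). Arranging the block sizes at each eigenvalue in decreasing order and taking row products gives the invariant factors.

Invariant factors (smallest first, each dividing the next): x - 6, (x - 6)^3.

Check: the last factor (x - 6)^3 is the minimal polynomial, and the product (x - 6)^4 is the characteristic polynomial.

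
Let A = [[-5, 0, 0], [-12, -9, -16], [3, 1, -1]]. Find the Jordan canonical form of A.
The characteristic polynomial is det(xI - A) = (x + 5)^3, so the eigenvalues are -5 (algebraic multiplicity 3).

For λ = -5: rank(A + 5I) = 1, rank((A + 5I)^2) = 0. The eigenspace has dimension 3 - 1 = 2, so there are 2 Jordan blocks; the rank sequence gives block sizes [2, 1].

Assembling the blocks gives the Jordan form J above.

J = [[-5, 1, 0], [0, -5, 0], [0, 0, -5]]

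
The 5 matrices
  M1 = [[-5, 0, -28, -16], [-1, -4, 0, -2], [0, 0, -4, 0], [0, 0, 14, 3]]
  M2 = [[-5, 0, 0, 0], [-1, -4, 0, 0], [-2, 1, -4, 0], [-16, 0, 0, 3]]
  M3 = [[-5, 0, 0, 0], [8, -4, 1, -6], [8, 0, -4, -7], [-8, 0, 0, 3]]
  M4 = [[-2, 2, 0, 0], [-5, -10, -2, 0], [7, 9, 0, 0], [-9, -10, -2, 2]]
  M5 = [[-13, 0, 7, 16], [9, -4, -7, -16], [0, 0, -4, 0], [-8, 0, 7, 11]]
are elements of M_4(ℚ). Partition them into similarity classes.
Characteristic polynomials: χ_{M1} = (x - 3)(x + 4)^2(x + 5), χ_{M2} = (x - 3)(x + 4)^2(x + 5), χ_{M3} = (x - 3)(x + 4)^2(x + 5), χ_{M4} = (x - 2)(x + 4)^3, χ_{M5} = (x - 3)(x + 4)^2(x + 5).

{M1, M5}: invariant factors x + 4, (x - 3)(x + 4)(x + 5).

{M2, M3}: invariant factors (x - 3)(x + 4)^2(x + 5).

{M4}: invariant factors (x - 2)(x + 4)^3.

Matrices are similar if and only if their invariant-factor lists agree; the partition into similarity classes is {M1, M5}, {M2, M3}, {M4}.

3 classes: {M1, M5}, {M2, M3}, {M4}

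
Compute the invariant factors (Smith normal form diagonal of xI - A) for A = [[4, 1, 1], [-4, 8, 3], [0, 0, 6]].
(x - 6)^3

The Jordan structure of A has elementary divisors (x - 6)^3. Arranging the block sizes at each eigenvalue in decreasing order and taking row products gives the invariant factors.

Invariant factors (smallest first, each dividing the next): (x - 6)^3.

Check: the last factor (x - 6)^3 is the minimal polynomial, and the product (x - 6)^3 is the characteristic polynomial.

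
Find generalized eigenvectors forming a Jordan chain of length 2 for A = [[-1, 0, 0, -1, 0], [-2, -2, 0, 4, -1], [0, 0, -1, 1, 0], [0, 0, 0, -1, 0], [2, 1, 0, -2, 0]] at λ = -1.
We seek v_1 ∈ ker((A + I)^2) \ ker(A + I), then set v_{i+1} = (A + I) v_i.

One such chain is v_1 = [[-1, 3, 0, 0, 0]]^T, v_2 = [[0, -1, 0, 0, 1]]^T. Check: (A + I) v_2 = [[0, 0, 0, 0, 0]]^T = 0.

v_1 = [[-1, 3, 0, 0, 0]]^T, v_2 = [[0, -1, 0, 0, 1]]^T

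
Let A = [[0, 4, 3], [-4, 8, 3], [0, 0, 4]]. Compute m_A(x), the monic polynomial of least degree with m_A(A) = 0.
The characteristic polynomial factors as (x - 4)^3. The minimal polynomial is ∏(x - λ)^{k_λ} where k_λ is the size of the largest Jordan block at λ.

For λ = 4: rank(A - 4I) = 1, and the largest Jordan block has size 2 (the smallest k with rank((A - 4I)^k) = rank((A - 4I)^(k+1))).

So m_A(x) = (x - 4)^2.

m_A(x) = (x - 4)^2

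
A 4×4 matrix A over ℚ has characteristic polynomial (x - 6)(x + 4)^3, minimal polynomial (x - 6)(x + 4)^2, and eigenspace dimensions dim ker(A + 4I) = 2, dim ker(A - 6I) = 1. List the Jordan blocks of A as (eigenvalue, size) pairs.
λ = -4: algebraic multiplicity 3 (exponent in χ_A), largest block size 2 (exponent in m_A), 2 blocks (geometric multiplicity). These force block sizes [2, 1].
λ = 6: algebraic multiplicity 1 (exponent in χ_A), largest block size 1 (exponent in m_A), 1 block (geometric multiplicity). This forces block sizes [1].

Jordan blocks: (-4, 2), (-4, 1), (6, 1)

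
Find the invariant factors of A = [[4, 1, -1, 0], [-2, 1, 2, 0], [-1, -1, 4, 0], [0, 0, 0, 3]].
The Jordan structure of A has elementary divisors (x - 3)^2, (x - 3), (x - 3). Arranging the block sizes at each eigenvalue in decreasing order and taking row products gives the invariant factors.

Invariant factors (smallest first, each dividing the next): x - 3, x - 3, (x - 3)^2.

Check: the last factor (x - 3)^2 is the minimal polynomial, and the product (x - 3)^4 is the characteristic polynomial.

x - 3, x - 3, (x - 3)^2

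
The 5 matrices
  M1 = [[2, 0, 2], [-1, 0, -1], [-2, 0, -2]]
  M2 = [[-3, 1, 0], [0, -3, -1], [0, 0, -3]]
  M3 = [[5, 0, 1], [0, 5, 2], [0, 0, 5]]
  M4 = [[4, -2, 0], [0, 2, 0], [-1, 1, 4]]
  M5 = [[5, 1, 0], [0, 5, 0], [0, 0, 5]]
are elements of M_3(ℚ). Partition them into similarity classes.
Characteristic polynomials: χ_{M1} = x^3, χ_{M2} = (x + 3)^3, χ_{M3} = (x - 5)^3, χ_{M4} = (x - 4)^2(x - 2), χ_{M5} = (x - 5)^3.

{M1}: invariant factors x, x^2.

{M2}: invariant factors (x + 3)^3.

{M3, M5}: invariant factors x - 5, (x - 5)^2.

{M4}: invariant factors (x - 4)^2(x - 2).

Matrices are similar if and only if their invariant-factor lists agree; the partition into similarity classes is {M1}, {M2}, {M3, M5}, {M4}.

4 classes: {M1}, {M2}, {M3, M5}, {M4}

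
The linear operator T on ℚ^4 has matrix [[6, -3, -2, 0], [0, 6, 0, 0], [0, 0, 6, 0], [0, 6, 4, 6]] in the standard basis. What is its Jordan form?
J = [[6, 1, 0, 0], [0, 6, 0, 0], [0, 0, 6, 0], [0, 0, 0, 6]]

The characteristic polynomial is det(xI - A) = (x - 6)^4, so the eigenvalues are 6 (algebraic multiplicity 4).

For λ = 6: rank(A - 6I) = 1, rank((A - 6I)^2) = 0. The eigenspace has dimension 4 - 1 = 3, so there are 3 Jordan blocks; the rank sequence gives block sizes [2, 1, 1].

Assembling the blocks gives the Jordan form J above.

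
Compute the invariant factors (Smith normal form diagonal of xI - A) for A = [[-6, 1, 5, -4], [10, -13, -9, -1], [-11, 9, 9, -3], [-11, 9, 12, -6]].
The Jordan structure of A has elementary divisors (x + 5)^2, (x + 3)^2. Arranging the block sizes at each eigenvalue in decreasing order and taking row products gives the invariant factors.

Invariant factors (smallest first, each dividing the next): (x + 3)^2(x + 5)^2.

Check: the last factor (x + 3)^2(x + 5)^2 is the minimal polynomial, and the product (x + 3)^2(x + 5)^2 is the characteristic polynomial.

(x + 3)^2(x + 5)^2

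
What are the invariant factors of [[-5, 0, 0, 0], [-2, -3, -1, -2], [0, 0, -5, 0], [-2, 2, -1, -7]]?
x + 5, x + 5, (x + 5)^2

The Jordan structure of A has elementary divisors (x + 5)^2, (x + 5), (x + 5). Arranging the block sizes at each eigenvalue in decreasing order and taking row products gives the invariant factors.

Invariant factors (smallest first, each dividing the next): x + 5, x + 5, (x + 5)^2.

Check: the last factor (x + 5)^2 is the minimal polynomial, and the product (x + 5)^4 is the characteristic polynomial.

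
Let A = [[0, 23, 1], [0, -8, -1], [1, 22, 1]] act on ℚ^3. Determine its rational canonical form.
The invariant factors of A (the non-unit diagonal entries of the Smith normal form of xI - A over ℚ[x]) are (x + 5)(x^2 + 2x + 3), each dividing the next. The characteristic polynomial is their product, (x + 5)(x^2 + 2x + 3).

The rational canonical form is the block-diagonal matrix of companion matrices C(f_i):
R = [[0, 0, -15], [1, 0, -13], [0, 1, -7]].

Note the characteristic polynomial does not split into linear factors over ℚ, so A has no Jordan form over ℚ; the rational canonical form exists over any field.

R = [[0, 0, -15], [1, 0, -13], [0, 1, -7]]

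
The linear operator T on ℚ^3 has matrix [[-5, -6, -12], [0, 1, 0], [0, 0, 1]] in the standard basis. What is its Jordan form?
The characteristic polynomial is det(xI - A) = (x - 1)^2(x + 5), so the eigenvalues are -5 (algebraic multiplicity 1), 1 (algebraic multiplicity 2).

For λ = -5: algebraic multiplicity 1 gives one 1×1 block.

For λ = 1: rank(A - I) = 1. The eigenspace has dimension 3 - 1 = 2, so there are 2 Jordan blocks; the rank sequence gives block sizes [1, 1].

Assembling the blocks gives the Jordan form J above.

J = [[-5, 0, 0], [0, 1, 0], [0, 0, 1]]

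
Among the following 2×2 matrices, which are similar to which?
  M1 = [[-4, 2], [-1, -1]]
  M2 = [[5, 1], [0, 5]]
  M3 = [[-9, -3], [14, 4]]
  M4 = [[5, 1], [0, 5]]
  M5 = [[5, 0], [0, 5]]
3 classes: {M1, M3}, {M2, M4}, {M5}

Characteristic polynomials: χ_{M1} = (x + 2)(x + 3), χ_{M2} = (x - 5)^2, χ_{M3} = (x + 2)(x + 3), χ_{M4} = (x - 5)^2, χ_{M5} = (x - 5)^2.

{M1, M3}: invariant factors (x + 2)(x + 3).

{M2, M4}: invariant factors (x - 5)^2.

{M5}: invariant factors x - 5, x - 5.

Matrices are similar if and only if their invariant-factor lists agree; the partition into similarity classes is {M1, M3}, {M2, M4}, {M5}.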